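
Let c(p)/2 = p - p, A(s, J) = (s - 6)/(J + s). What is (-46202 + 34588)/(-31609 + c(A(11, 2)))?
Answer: 11614/31609 ≈ 0.36743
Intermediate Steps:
A(s, J) = (-6 + s)/(J + s)
c(p) = 0 (c(p) = 2*(p - p) = 2*0 = 0)
(-46202 + 34588)/(-31609 + c(A(11, 2))) = (-46202 + 34588)/(-31609 + 0) = -11614/(-31609) = -11614*(-1/31609) = 11614/31609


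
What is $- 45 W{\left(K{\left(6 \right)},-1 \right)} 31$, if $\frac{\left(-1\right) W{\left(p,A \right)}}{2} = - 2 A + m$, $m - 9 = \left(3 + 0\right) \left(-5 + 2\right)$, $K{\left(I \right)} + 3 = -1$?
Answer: $5580$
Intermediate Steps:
$K{\left(I \right)} = -4$ ($K{\left(I \right)} = -3 - 1 = -4$)
$m = 0$ ($m = 9 + \left(3 + 0\right) \left(-5 + 2\right) = 9 + 3 \left(-3\right) = 9 - 9 = 0$)
$W{\left(p,A \right)} = 4 A$ ($W{\left(p,A \right)} = - 2 \left(- 2 A + 0\right) = - 2 \left(- 2 A\right) = 4 A$)
$- 45 W{\left(K{\left(6 \right)},-1 \right)} 31 = - 45 \cdot 4 \left(-1\right) 31 = \left(-45\right) \left(-4\right) 31 = 180 \cdot 31 = 5580$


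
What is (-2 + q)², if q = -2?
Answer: 16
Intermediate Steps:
(-2 + q)² = (-2 - 2)² = (-4)² = 16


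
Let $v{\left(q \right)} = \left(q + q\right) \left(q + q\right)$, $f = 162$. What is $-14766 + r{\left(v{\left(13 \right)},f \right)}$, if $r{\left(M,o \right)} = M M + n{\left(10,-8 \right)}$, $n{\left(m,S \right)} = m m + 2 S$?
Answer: $442294$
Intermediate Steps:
$n{\left(m,S \right)} = m^{2} + 2 S$
$v{\left(q \right)} = 4 q^{2}$ ($v{\left(q \right)} = 2 q 2 q = 4 q^{2}$)
$r{\left(M,o \right)} = 84 + M^{2}$ ($r{\left(M,o \right)} = M M + \left(10^{2} + 2 \left(-8\right)\right) = M^{2} + \left(100 - 16\right) = M^{2} + 84 = 84 + M^{2}$)
$-14766 + r{\left(v{\left(13 \right)},f \right)} = -14766 + \left(84 + \left(4 \cdot 13^{2}\right)^{2}\right) = -14766 + \left(84 + \left(4 \cdot 169\right)^{2}\right) = -14766 + \left(84 + 676^{2}\right) = -14766 + \left(84 + 456976\right) = -14766 + 457060 = 442294$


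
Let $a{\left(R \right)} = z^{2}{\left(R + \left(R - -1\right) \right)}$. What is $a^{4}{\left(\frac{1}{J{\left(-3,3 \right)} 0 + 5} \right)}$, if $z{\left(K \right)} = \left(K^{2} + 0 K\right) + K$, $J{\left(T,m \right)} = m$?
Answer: $\frac{2478758911082496}{152587890625} \approx 16245.0$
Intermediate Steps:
$z{\left(K \right)} = K + K^{2}$ ($z{\left(K \right)} = \left(K^{2} + 0\right) + K = K^{2} + K = K + K^{2}$)
$a{\left(R \right)} = \left(1 + 2 R\right)^{2} \left(2 + 2 R\right)^{2}$ ($a{\left(R \right)} = \left(\left(R + \left(R - -1\right)\right) \left(1 + \left(R + \left(R - -1\right)\right)\right)\right)^{2} = \left(\left(R + \left(R + 1\right)\right) \left(1 + \left(R + \left(R + 1\right)\right)\right)\right)^{2} = \left(\left(R + \left(1 + R\right)\right) \left(1 + \left(R + \left(1 + R\right)\right)\right)\right)^{2} = \left(\left(1 + 2 R\right) \left(1 + \left(1 + 2 R\right)\right)\right)^{2} = \left(\left(1 + 2 R\right) \left(2 + 2 R\right)\right)^{2} = \left(1 + 2 R\right)^{2} \left(2 + 2 R\right)^{2}$)
$a^{4}{\left(\frac{1}{J{\left(-3,3 \right)} 0 + 5} \right)} = \left(4 \left(1 + \frac{1}{3 \cdot 0 + 5}\right)^{2} \left(1 + \frac{2}{3 \cdot 0 + 5}\right)^{2}\right)^{4} = \left(4 \left(1 + \frac{1}{0 + 5}\right)^{2} \left(1 + \frac{2}{0 + 5}\right)^{2}\right)^{4} = \left(4 \left(1 + \frac{1}{5}\right)^{2} \left(1 + \frac{2}{5}\right)^{2}\right)^{4} = \left(4 \left(1 + \frac{1}{5}\right)^{2} \left(1 + 2 \cdot \frac{1}{5}\right)^{2}\right)^{4} = \left(4 \left(\frac{6}{5}\right)^{2} \left(1 + \frac{2}{5}\right)^{2}\right)^{4} = \left(4 \cdot \frac{36}{25} \left(\frac{7}{5}\right)^{2}\right)^{4} = \left(4 \cdot \frac{36}{25} \cdot \frac{49}{25}\right)^{4} = \left(\frac{7056}{625}\right)^{4} = \frac{2478758911082496}{152587890625}$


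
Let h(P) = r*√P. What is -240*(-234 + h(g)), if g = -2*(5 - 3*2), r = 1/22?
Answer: 56160 - 120*√2/11 ≈ 56145.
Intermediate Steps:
r = 1/22 ≈ 0.045455
g = 2 (g = -2*(5 - 6) = -2*(-1) = 2)
h(P) = √P/22
-240*(-234 + h(g)) = -240*(-234 + √2/22) = 56160 - 120*√2/11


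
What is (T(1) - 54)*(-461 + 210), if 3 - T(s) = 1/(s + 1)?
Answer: 25853/2 ≈ 12927.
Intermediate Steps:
T(s) = 3 - 1/(1 + s) (T(s) = 3 - 1/(s + 1) = 3 - 1/(1 + s))
(T(1) - 54)*(-461 + 210) = ((2 + 3*1)/(1 + 1) - 54)*(-461 + 210) = ((2 + 3)/2 - 54)*(-251) = ((½)*5 - 54)*(-251) = (5/2 - 54)*(-251) = -103/2*(-251) = 25853/2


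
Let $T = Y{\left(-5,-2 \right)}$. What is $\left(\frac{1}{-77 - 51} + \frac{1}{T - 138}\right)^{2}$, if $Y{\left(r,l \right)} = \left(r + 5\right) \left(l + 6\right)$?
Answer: $\frac{17689}{78004224} \approx 0.00022677$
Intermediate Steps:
$Y{\left(r,l \right)} = \left(5 + r\right) \left(6 + l\right)$
$T = 0$ ($T = 30 + 5 \left(-2\right) + 6 \left(-5\right) - -10 = 30 - 10 - 30 + 10 = 0$)
$\left(\frac{1}{-77 - 51} + \frac{1}{T - 138}\right)^{2} = \left(\frac{1}{-77 - 51} + \frac{1}{0 - 138}\right)^{2} = \left(\frac{1}{-128} + \frac{1}{-138}\right)^{2} = \left(- \frac{1}{128} - \frac{1}{138}\right)^{2} = \left(- \frac{133}{8832}\right)^{2} = \frac{17689}{78004224}$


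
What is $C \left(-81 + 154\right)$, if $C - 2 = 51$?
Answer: $3869$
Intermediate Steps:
$C = 53$ ($C = 2 + 51 = 53$)
$C \left(-81 + 154\right) = 53 \left(-81 + 154\right) = 53 \cdot 73 = 3869$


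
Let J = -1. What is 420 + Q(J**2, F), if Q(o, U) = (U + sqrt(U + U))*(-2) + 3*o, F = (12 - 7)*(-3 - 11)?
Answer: 563 - 4*I*sqrt(35) ≈ 563.0 - 23.664*I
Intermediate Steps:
F = -70 (F = 5*(-14) = -70)
Q(o, U) = -2*U + 3*o - 2*sqrt(2)*sqrt(U) (Q(o, U) = (U + sqrt(2*U))*(-2) + 3*o = (U + sqrt(2)*sqrt(U))*(-2) + 3*o = (-2*U - 2*sqrt(2)*sqrt(U)) + 3*o = -2*U + 3*o - 2*sqrt(2)*sqrt(U))
420 + Q(J**2, F) = 420 + (-2*(-70) + 3*(-1)**2 - 2*sqrt(2)*sqrt(-70)) = 420 + (140 + 3*1 - 2*sqrt(2)*I*sqrt(70)) = 420 + (140 + 3 - 4*I*sqrt(35)) = 420 + (143 - 4*I*sqrt(35)) = 563 - 4*I*sqrt(35)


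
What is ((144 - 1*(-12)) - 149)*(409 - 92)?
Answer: 2219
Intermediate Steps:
((144 - 1*(-12)) - 149)*(409 - 92) = ((144 + 12) - 149)*317 = (156 - 149)*317 = 7*317 = 2219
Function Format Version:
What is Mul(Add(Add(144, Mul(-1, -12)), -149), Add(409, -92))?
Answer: 2219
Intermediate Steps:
Mul(Add(Add(144, Mul(-1, -12)), -149), Add(409, -92)) = Mul(Add(Add(144, 12), -149), 317) = Mul(Add(156, -149), 317) = Mul(7, 317) = 2219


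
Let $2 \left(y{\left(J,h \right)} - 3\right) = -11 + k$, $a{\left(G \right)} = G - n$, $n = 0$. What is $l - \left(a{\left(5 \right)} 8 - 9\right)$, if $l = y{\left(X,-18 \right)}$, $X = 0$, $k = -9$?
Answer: $-38$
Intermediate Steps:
$a{\left(G \right)} = G$ ($a{\left(G \right)} = G - 0 = G + 0 = G$)
$y{\left(J,h \right)} = -7$ ($y{\left(J,h \right)} = 3 + \frac{-11 - 9}{2} = 3 + \frac{1}{2} \left(-20\right) = 3 - 10 = -7$)
$l = -7$
$l - \left(a{\left(5 \right)} 8 - 9\right) = -7 - \left(5 \cdot 8 - 9\right) = -7 - \left(40 - 9\right) = -7 - 31 = -38$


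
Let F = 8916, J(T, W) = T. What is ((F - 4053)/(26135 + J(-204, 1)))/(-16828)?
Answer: -4863/436366868 ≈ -1.1144e-5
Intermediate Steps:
((F - 4053)/(26135 + J(-204, 1)))/(-16828) = ((8916 - 4053)/(26135 - 204))/(-16828) = (4863/25931)*(-1/16828) = -4863/436366868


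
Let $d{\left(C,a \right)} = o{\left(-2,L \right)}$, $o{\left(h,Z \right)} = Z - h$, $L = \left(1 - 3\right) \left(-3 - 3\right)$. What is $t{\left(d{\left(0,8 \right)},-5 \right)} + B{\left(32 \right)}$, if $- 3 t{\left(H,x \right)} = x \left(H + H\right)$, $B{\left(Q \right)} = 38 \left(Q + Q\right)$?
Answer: $\frac{7436}{3} \approx 2478.7$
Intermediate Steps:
$L = 12$ ($L = \left(-2\right) \left(-6\right) = 12$)
$d{\left(C,a \right)} = 14$ ($d{\left(C,a \right)} = 12 - -2 = 12 + 2 = 14$)
$B{\left(Q \right)} = 76 Q$ ($B{\left(Q \right)} = 38 \cdot 2 Q = 76 Q$)
$t{\left(H,x \right)} = - \frac{2 H x}{3}$ ($t{\left(H,x \right)} = - \frac{x \left(H + H\right)}{3} = - \frac{x 2 H}{3} = - \frac{2 H x}{3}$)
$t{\left(d{\left(0,8 \right)},-5 \right)} + B{\left(32 \right)} = \left(- \frac{2}{3}\right) 14 \left(-5\right) + 76 \cdot 32 = \frac{140}{3} + 2432 = \frac{7436}{3}$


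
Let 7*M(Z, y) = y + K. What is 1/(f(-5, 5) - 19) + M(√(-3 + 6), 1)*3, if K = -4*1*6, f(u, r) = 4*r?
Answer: -62/7 ≈ -8.8571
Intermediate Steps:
K = -24 (K = -4*6 = -24)
M(Z, y) = -24/7 + y/7 (M(Z, y) = (y - 24)/7 = (-24 + y)/7 = -24/7 + y/7)
1/(f(-5, 5) - 19) + M(√(-3 + 6), 1)*3 = 1/(4*5 - 19) + (-24/7 + (⅐)*1)*3 = 1/(20 - 19) + (-24/7 + ⅐)*3 = 1/1 - 23/7*3 = 1 - 69/7 = -62/7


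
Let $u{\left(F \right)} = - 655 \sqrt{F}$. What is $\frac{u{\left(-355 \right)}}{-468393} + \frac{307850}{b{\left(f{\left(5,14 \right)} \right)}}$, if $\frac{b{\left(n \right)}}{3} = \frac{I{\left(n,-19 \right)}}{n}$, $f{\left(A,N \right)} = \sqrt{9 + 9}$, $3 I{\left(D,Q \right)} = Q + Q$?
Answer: $- \frac{461775 \sqrt{2}}{19} + \frac{655 i \sqrt{355}}{468393} \approx -34371.0 + 0.026348 i$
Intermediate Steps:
$I{\left(D,Q \right)} = \frac{2 Q}{3}$ ($I{\left(D,Q \right)} = \frac{Q + Q}{3} = \frac{2 Q}{3}$)
$f{\left(A,N \right)} = 3 \sqrt{2}$ ($f{\left(A,N \right)} = \sqrt{18} = 3 \sqrt{2}$)
$b{\left(n \right)} = - \frac{38}{n}$ ($b{\left(n \right)} = 3 \frac{\frac{2}{3} \left(-19\right)}{n} = 3 \left(- \frac{38}{3 n}\right) = - \frac{38}{n}$)
$\frac{u{\left(-355 \right)}}{-468393} + \frac{307850}{b{\left(f{\left(5,14 \right)} \right)}} = \frac{\left(-655\right) \sqrt{-355}}{-468393} + \frac{307850}{\left(-38\right) \frac{1}{3 \sqrt{2}}} = - 655 i \sqrt{355} \left(- \frac{1}{468393}\right) + \frac{307850}{\left(-38\right) \frac{\sqrt{2}}{6}} = - 655 i \sqrt{355} \left(- \frac{1}{468393}\right) + \frac{307850}{\left(- \frac{19}{3}\right) \sqrt{2}} = \frac{655 i \sqrt{355}}{468393} + 307850 \left(- \frac{3 \sqrt{2}}{38}\right) = \frac{655 i \sqrt{355}}{468393} - \frac{461775 \sqrt{2}}{19} = - \frac{461775 \sqrt{2}}{19} + \frac{655 i \sqrt{355}}{468393}$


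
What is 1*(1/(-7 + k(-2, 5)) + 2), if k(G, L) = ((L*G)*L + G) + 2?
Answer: 113/57 ≈ 1.9825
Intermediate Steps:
k(G, L) = 2 + G + G*L² (k(G, L) = ((G*L)*L + G) + 2 = (G*L² + G) + 2 = (G + G*L²) + 2 = 2 + G + G*L²)
1*(1/(-7 + k(-2, 5)) + 2) = 1*(1/(-7 + (2 - 2 - 2*5²)) + 2) = 1*(1/(-7 + (2 - 2 - 2*25)) + 2) = 1*(1/(-7 + (2 - 2 - 50)) + 2) = 1*(1/(-7 - 50) + 2) = 1*(1/(-57) + 2) = 1*(-1/57 + 2) = 1*(113/57) = 113/57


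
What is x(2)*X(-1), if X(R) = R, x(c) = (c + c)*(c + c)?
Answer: -16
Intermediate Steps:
x(c) = 4*c² (x(c) = (2*c)*(2*c) = 4*c²)
x(2)*X(-1) = (4*2²)*(-1) = (4*4)*(-1) = 16*(-1) = -16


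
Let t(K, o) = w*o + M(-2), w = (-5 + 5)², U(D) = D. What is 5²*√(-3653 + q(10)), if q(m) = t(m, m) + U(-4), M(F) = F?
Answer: 25*I*√3659 ≈ 1512.2*I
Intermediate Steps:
w = 0 (w = 0² = 0)
t(K, o) = -2 (t(K, o) = 0*o - 2 = 0 - 2 = -2)
q(m) = -6 (q(m) = -2 - 4 = -6)
5²*√(-3653 + q(10)) = 5²*√(-3653 - 6) = 25*√(-3659) = 25*(I*√3659) = 25*I*√3659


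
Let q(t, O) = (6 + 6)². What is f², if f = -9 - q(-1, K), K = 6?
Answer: 23409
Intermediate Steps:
q(t, O) = 144 (q(t, O) = 12² = 144)
f = -153 (f = -9 - 1*144 = -9 - 144 = -153)
f² = (-153)² = 23409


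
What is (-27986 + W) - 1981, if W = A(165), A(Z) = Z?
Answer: -29802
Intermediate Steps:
W = 165
(-27986 + W) - 1981 = (-27986 + 165) - 1981 = -27821 - 1981 = -29802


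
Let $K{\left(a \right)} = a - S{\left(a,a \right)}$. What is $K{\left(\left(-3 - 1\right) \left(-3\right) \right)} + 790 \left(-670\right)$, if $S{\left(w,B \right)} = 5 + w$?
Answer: $-529305$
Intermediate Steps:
$K{\left(a \right)} = -5$ ($K{\left(a \right)} = a - \left(5 + a\right) = -5$)
$K{\left(\left(-3 - 1\right) \left(-3\right) \right)} + 790 \left(-670\right) = -5 + 790 \left(-670\right) = -5 - 529300 = -529305$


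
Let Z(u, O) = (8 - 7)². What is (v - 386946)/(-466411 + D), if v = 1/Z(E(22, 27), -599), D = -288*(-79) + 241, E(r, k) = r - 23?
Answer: 386945/443418 ≈ 0.87264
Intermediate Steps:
E(r, k) = -23 + r
Z(u, O) = 1 (Z(u, O) = 1² = 1)
D = 22993 (D = 22752 + 241 = 22993)
v = 1 (v = 1/1 = 1)
(v - 386946)/(-466411 + D) = (1 - 386946)/(-466411 + 22993) = -386945/(-443418) = -386945*(-1/443418) = 386945/443418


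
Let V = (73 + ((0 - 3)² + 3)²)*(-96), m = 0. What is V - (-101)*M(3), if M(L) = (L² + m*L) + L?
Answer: -19620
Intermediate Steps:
M(L) = L + L² (M(L) = (L² + 0*L) + L = (L² + 0) + L = L² + L = L + L²)
V = -20832 (V = (73 + ((-3)² + 3)²)*(-96) = (73 + (9 + 3)²)*(-96) = (73 + 12²)*(-96) = (73 + 144)*(-96) = 217*(-96) = -20832)
V - (-101)*M(3) = -20832 - (-101)*3*(1 + 3) = -20832 - (-101)*3*4 = -20832 - (-101)*12 = -20832 - 1*(-1212) = -20832 + 1212 = -19620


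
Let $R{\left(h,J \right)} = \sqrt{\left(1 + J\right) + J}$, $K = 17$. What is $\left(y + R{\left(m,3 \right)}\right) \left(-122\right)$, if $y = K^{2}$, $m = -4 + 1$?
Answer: $-35258 - 122 \sqrt{7} \approx -35581.0$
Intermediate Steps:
$m = -3$
$R{\left(h,J \right)} = \sqrt{1 + 2 J}$
$y = 289$ ($y = 17^{2} = 289$)
$\left(y + R{\left(m,3 \right)}\right) \left(-122\right) = \left(289 + \sqrt{1 + 2 \cdot 3}\right) \left(-122\right) = \left(289 + \sqrt{1 + 6}\right) \left(-122\right) = \left(289 + \sqrt{7}\right) \left(-122\right) = -35258 - 122 \sqrt{7}$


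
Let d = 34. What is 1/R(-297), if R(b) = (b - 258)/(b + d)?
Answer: 263/555 ≈ 0.47387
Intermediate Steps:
R(b) = (-258 + b)/(34 + b) (R(b) = (b - 258)/(b + 34) = (-258 + b)/(34 + b))
1/R(-297) = 1/((-258 - 297)/(34 - 297)) = 1/(-555/(-263)) = 1/(-1/263*(-555)) = 1/(555/263) = 263/555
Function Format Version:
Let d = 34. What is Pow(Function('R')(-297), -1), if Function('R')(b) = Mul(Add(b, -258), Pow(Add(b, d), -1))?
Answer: Rational(263, 555) ≈ 0.47387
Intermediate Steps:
Function('R')(b) = Mul(Pow(Add(34, b), -1), Add(-258, b)) (Function('R')(b) = Mul(Add(b, -258), Pow(Add(b, 34), -1)) = Mul(Add(-258, b), Pow(Add(34, b), -1)) = Mul(Pow(Add(34, b), -1), Add(-258, b)))
Pow(Function('R')(-297), -1) = Pow(Mul(Pow(Add(34, -297), -1), Add(-258, -297)), -1) = Pow(Mul(Pow(-263, -1), -555), -1) = Pow(Mul(Rational(-1, 263), -555), -1) = Pow(Rational(555, 263), -1) = Rational(263, 555)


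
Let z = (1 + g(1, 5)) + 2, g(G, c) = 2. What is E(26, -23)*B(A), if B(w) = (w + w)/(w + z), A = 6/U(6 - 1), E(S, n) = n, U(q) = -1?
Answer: -276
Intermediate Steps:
z = 5 (z = (1 + 2) + 2 = 3 + 2 = 5)
A = -6 (A = 6/(-1) = 6*(-1) = -6)
B(w) = 2*w/(5 + w) (B(w) = (w + w)/(w + 5) = (2*w)/(5 + w) = 2*w/(5 + w))
E(26, -23)*B(A) = -46*(-6)/(5 - 6) = -46*(-6)/(-1) = -46*(-6)*(-1) = -23*12 = -276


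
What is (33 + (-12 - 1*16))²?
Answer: 25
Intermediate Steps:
(33 + (-12 - 1*16))² = (33 + (-12 - 16))² = (33 - 28)² = 5² = 25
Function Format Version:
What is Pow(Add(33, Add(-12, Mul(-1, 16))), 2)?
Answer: 25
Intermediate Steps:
Pow(Add(33, Add(-12, Mul(-1, 16))), 2) = Pow(Add(33, Add(-12, -16)), 2) = Pow(Add(33, -28), 2) = Pow(5, 2) = 25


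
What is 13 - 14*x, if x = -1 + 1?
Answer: 13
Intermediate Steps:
x = 0
13 - 14*x = 13 - 14*0 = 13 + 0 = 13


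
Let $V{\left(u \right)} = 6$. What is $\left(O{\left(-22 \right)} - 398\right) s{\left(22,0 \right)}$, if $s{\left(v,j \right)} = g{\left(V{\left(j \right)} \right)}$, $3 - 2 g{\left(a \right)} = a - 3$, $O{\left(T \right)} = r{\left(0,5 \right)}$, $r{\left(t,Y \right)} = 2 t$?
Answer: $0$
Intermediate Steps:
$O{\left(T \right)} = 0$ ($O{\left(T \right)} = 2 \cdot 0 = 0$)
$g{\left(a \right)} = 3 - \frac{a}{2}$ ($g{\left(a \right)} = \frac{3}{2} - \frac{a - 3}{2} = \frac{3}{2} - \frac{-3 + a}{2} = \frac{3}{2} - \left(- \frac{3}{2} + \frac{a}{2}\right) = 3 - \frac{a}{2}$)
$s{\left(v,j \right)} = 0$ ($s{\left(v,j \right)} = 3 - 3 = 0$)
$\left(O{\left(-22 \right)} - 398\right) s{\left(22,0 \right)} = \left(0 - 398\right) 0 = \left(-398\right) 0 = 0$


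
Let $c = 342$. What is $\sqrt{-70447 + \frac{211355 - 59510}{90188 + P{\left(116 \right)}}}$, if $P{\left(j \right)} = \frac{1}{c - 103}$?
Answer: $\frac{4 i \sqrt{2045622517586644723}}{21554933} \approx 265.42 i$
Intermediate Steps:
$P{\left(j \right)} = \frac{1}{239}$ ($P{\left(j \right)} = \frac{1}{342 - 103} = \frac{1}{239}$)
$\sqrt{-70447 + \frac{211355 - 59510}{90188 + P{\left(116 \right)}}} = \sqrt{-70447 + \frac{211355 - 59510}{90188 + \frac{1}{239}}} = \sqrt{-70447 + \frac{151845}{\frac{21554933}{239}}} = \sqrt{-70447 + 151845 \cdot \frac{239}{21554933}} = \sqrt{-70447 + \frac{36290955}{21554933}} = \sqrt{- \frac{1518444074096}{21554933}} = \frac{4 i \sqrt{2045622517586644723}}{21554933}$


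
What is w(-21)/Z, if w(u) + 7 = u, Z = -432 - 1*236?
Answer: 7/167 ≈ 0.041916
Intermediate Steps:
Z = -668 (Z = -432 - 236 = -668)
w(u) = -7 + u
w(-21)/Z = (-7 - 21)/(-668) = -28*(-1/668) = 7/167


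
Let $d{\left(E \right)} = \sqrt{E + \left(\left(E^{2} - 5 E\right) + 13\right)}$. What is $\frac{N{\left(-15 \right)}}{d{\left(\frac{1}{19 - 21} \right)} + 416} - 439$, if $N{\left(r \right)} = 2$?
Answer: $- \frac{303856229}{692163} - \frac{4 \sqrt{61}}{692163} \approx -439.0$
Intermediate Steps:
$d{\left(E \right)} = \sqrt{13 + E^{2} - 4 E}$ ($d{\left(E \right)} = \sqrt{E + \left(13 + E^{2} - 5 E\right)} = \sqrt{13 + E^{2} - 4 E}$)
$\frac{N{\left(-15 \right)}}{d{\left(\frac{1}{19 - 21} \right)} + 416} - 439 = \frac{1}{\sqrt{13 + \left(\frac{1}{19 - 21}\right)^{2} - \frac{4}{19 - 21}} + 416} \cdot 2 - 439 = \frac{1}{\sqrt{13 + \left(\frac{1}{-2}\right)^{2} - \frac{4}{-2}} + 416} \cdot 2 - 439 = \frac{1}{\sqrt{13 + \left(- \frac{1}{2}\right)^{2} - -2} + 416} \cdot 2 - 439 = \frac{1}{\sqrt{13 + \frac{1}{4} + 2} + 416} \cdot 2 - 439 = \frac{1}{\sqrt{\frac{61}{4}} + 416} \cdot 2 - 439 = \frac{1}{\frac{\sqrt{61}}{2} + 416} \cdot 2 - 439 = \frac{1}{416 + \frac{\sqrt{61}}{2}} \cdot 2 - 439 = \frac{2}{416 + \frac{\sqrt{61}}{2}} - 439 = -439 + \frac{2}{416 + \frac{\sqrt{61}}{2}}$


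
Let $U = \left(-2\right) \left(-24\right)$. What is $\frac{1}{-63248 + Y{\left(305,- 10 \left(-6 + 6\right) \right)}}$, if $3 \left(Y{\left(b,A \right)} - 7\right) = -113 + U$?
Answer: $- \frac{3}{189788} \approx -1.5807 \cdot 10^{-5}$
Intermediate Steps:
$U = 48$
$Y{\left(b,A \right)} = - \frac{44}{3}$ ($Y{\left(b,A \right)} = 7 + \frac{-113 + 48}{3} = 7 + \frac{1}{3} \left(-65\right) = 7 - \frac{65}{3} = - \frac{44}{3}$)
$\frac{1}{-63248 + Y{\left(305,- 10 \left(-6 + 6\right) \right)}} = \frac{1}{-63248 - \frac{44}{3}} = \frac{1}{- \frac{189788}{3}} = - \frac{3}{189788}$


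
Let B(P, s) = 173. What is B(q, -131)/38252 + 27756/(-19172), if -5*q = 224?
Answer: -264601439/183341836 ≈ -1.4432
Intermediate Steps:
q = -224/5 (q = -⅕*224 = -224/5 ≈ -44.800)
B(q, -131)/38252 + 27756/(-19172) = 173/38252 + 27756/(-19172) = 173*(1/38252) + 27756*(-1/19172) = 173/38252 - 6939/4793 = -264601439/183341836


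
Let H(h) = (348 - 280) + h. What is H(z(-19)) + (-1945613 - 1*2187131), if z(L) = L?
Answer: -4132695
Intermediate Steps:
H(h) = 68 + h
H(z(-19)) + (-1945613 - 1*2187131) = (68 - 19) + (-1945613 - 1*2187131) = 49 + (-1945613 - 2187131) = 49 - 4132744 = -4132695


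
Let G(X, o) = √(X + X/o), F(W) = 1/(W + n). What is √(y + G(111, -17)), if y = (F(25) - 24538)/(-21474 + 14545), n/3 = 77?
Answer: √(74432183223 + 4945421312*√1887)/144976 ≈ 3.7098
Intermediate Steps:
n = 231 (n = 3*77 = 231)
F(W) = 1/(231 + W) (F(W) = 1/(W + 231) = 1/(231 + W))
y = 6281727/1773824 (y = (1/(231 + 25) - 24538)/(-21474 + 14545) = (1/256 - 24538)/(-6929) = (1/256 - 24538)*(-1/6929) = -6281727/256*(-1/6929) = 6281727/1773824 ≈ 3.5413)
√(y + G(111, -17)) = √(6281727/1773824 + √(111 + 111/(-17))) = √(6281727/1773824 + √(111 + 111*(-1/17))) = √(6281727/1773824 + √(111 - 111/17)) = √(6281727/1773824 + √(1776/17)) = √(6281727/1773824 + 4*√1887/17)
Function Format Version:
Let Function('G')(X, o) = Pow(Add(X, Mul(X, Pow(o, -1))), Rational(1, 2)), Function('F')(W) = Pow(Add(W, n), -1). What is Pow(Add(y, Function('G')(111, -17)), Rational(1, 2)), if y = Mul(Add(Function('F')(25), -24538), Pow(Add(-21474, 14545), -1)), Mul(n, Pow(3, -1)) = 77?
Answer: Mul(Rational(1, 144976), Pow(Add(74432183223, Mul(4945421312, Pow(1887, Rational(1, 2)))), Rational(1, 2))) ≈ 3.7098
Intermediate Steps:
n = 231 (n = Mul(3, 77) = 231)
Function('F')(W) = Pow(Add(231, W), -1) (Function('F')(W) = Pow(Add(W, 231), -1) = Pow(Add(231, W), -1))
y = Rational(6281727, 1773824) (y = Mul(Add(Pow(Add(231, 25), -1), -24538), Pow(Add(-21474, 14545), -1)) = Mul(Add(Pow(256, -1), -24538), Pow(-6929, -1)) = Mul(Add(Rational(1, 256), -24538), Rational(-1, 6929)) = Mul(Rational(-6281727, 256), Rational(-1, 6929)) = Rational(6281727, 1773824) ≈ 3.5413)
Pow(Add(y, Function('G')(111, -17)), Rational(1, 2)) = Pow(Add(Rational(6281727, 1773824), Pow(Add(111, Mul(111, Pow(-17, -1))), Rational(1, 2))), Rational(1, 2)) = Pow(Add(Rational(6281727, 1773824), Pow(Add(111, Mul(111, Rational(-1, 17))), Rational(1, 2))), Rational(1, 2)) = Pow(Add(Rational(6281727, 1773824), Pow(Add(111, Rational(-111, 17)), Rational(1, 2))), Rational(1, 2)) = Pow(Add(Rational(6281727, 1773824), Pow(Rational(1776, 17), Rational(1, 2))), Rational(1, 2)) = Pow(Add(Rational(6281727, 1773824), Mul(Rational(4, 17), Pow(1887, Rational(1, 2)))), Rational(1, 2))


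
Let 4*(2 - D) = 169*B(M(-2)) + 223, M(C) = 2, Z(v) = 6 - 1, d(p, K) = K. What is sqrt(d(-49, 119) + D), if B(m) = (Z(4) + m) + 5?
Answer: I*sqrt(1767)/2 ≈ 21.018*I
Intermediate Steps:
Z(v) = 5
B(m) = 10 + m (B(m) = (5 + m) + 5 = 10 + m)
D = -2243/4 (D = 2 - (169*(10 + 2) + 223)/4 = 2 - (169*12 + 223)/4 = 2 - (2028 + 223)/4 = 2 - 1/4*2251 = 2 - 2251/4 = -2243/4 ≈ -560.75)
sqrt(d(-49, 119) + D) = sqrt(119 - 2243/4) = sqrt(-1767/4) = I*sqrt(1767)/2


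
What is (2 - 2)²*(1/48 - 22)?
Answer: 0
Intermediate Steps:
(2 - 2)²*(1/48 - 22) = 0²*(1/48 - 22) = 0*(-1055/48) = 0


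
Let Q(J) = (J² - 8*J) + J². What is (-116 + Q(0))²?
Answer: 13456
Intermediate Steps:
Q(J) = -8*J + 2*J²
(-116 + Q(0))² = (-116 + 2*0*(-4 + 0))² = (-116 + 2*0*(-4))² = (-116 + 0)² = (-116)² = 13456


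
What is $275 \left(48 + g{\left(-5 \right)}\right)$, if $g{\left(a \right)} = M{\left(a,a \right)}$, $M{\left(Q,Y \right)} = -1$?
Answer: $12925$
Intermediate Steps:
$g{\left(a \right)} = -1$
$275 \left(48 + g{\left(-5 \right)}\right) = 275 \left(48 - 1\right) = 275 \cdot 47 = 12925$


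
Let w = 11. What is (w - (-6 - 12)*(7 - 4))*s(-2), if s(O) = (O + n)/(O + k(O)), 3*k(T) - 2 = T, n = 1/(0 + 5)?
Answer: 117/2 ≈ 58.500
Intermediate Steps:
n = 1/5 ≈ 0.20000
k(T) = 2/3 + T/3
s(O) = (1/5 + O)/(2/3 + 4*O/3) (s(O) = (O + 1/5)/(O + (2/3 + O/3)) = (1/5 + O)/(2/3 + 4*O/3))
(w - (-6 - 12)*(7 - 4))*s(-2) = (11 - (-6 - 12)*(7 - 4))*(3*(1 + 5*(-2))/(10*(1 + 2*(-2)))) = (11 - (-18)*3)*(3*(1 - 10)/(10*(1 - 4))) = (11 - 1*(-54))*((3/10)*(-9)/(-3)) = (11 + 54)*((3/10)*(-1/3)*(-9)) = 65*(9/10) = 117/2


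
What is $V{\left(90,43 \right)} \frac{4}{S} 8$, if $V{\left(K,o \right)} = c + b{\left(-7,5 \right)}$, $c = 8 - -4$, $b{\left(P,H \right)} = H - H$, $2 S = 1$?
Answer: $768$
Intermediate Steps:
$S = \frac{1}{2}$ ($S = \frac{1}{2} \cdot 1 = \frac{1}{2} \approx 0.5$)
$b{\left(P,H \right)} = 0$
$c = 12$ ($c = 8 + 4 = 12$)
$V{\left(K,o \right)} = 12$ ($V{\left(K,o \right)} = 12 + 0 = 12$)
$V{\left(90,43 \right)} \frac{4}{S} 8 = 12 \cdot 4 \frac{1}{\frac{1}{2}} \cdot 8 = 12 \cdot 4 \cdot 2 \cdot 8 = 12 \cdot 8 \cdot 8 = 12 \cdot 64 = 768$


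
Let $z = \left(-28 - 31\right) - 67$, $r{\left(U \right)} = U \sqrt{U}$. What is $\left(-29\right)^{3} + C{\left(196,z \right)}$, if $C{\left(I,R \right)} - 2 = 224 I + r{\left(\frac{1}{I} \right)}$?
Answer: $\frac{53554649}{2744} \approx 19517.0$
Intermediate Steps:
$r{\left(U \right)} = U^{\frac{3}{2}}$
$z = -126$ ($z = -59 - 67 = -126$)
$C{\left(I,R \right)} = 2 + \left(\frac{1}{I}\right)^{\frac{3}{2}} + 224 I$ ($C{\left(I,R \right)} = 2 + \left(224 I + \left(\frac{1}{I}\right)^{\frac{3}{2}}\right) = 2 + \left(\left(\frac{1}{I}\right)^{\frac{3}{2}} + 224 I\right) = 2 + \left(\frac{1}{I}\right)^{\frac{3}{2}} + 224 I$)
$\left(-29\right)^{3} + C{\left(196,z \right)} = \left(-29\right)^{3} + \left(2 + \left(\frac{1}{196}\right)^{\frac{3}{2}} + 224 \cdot 196\right) = -24389 + \left(2 + \left(\frac{1}{196}\right)^{\frac{3}{2}} + 43904\right) = -24389 + \left(2 + \frac{1}{2744} + 43904\right) = -24389 + \frac{120478065}{2744} = \frac{53554649}{2744}$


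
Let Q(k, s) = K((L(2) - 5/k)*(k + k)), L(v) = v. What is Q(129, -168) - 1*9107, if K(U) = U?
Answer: -8601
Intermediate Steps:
Q(k, s) = 2*k*(2 - 5/k) (Q(k, s) = (2 - 5/k)*(k + k) = (2 - 5/k)*(2*k) = 2*k*(2 - 5/k))
Q(129, -168) - 1*9107 = (-10 + 4*129) - 1*9107 = (-10 + 516) - 9107 = 506 - 9107 = -8601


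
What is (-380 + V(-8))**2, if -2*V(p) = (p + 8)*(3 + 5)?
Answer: 144400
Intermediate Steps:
V(p) = -32 - 4*p (V(p) = -(p + 8)*(3 + 5)/2 = -(8 + p)*8/2 = -(64 + 8*p)/2 = -32 - 4*p)
(-380 + V(-8))**2 = (-380 + (-32 - 4*(-8)))**2 = (-380 + (-32 + 32))**2 = (-380 + 0)**2 = (-380)**2 = 144400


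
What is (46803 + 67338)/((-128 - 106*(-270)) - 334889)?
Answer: -114141/306397 ≈ -0.37253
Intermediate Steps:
(46803 + 67338)/((-128 - 106*(-270)) - 334889) = 114141/((-128 + 28620) - 334889) = 114141/(28492 - 334889) = 114141/(-306397) = 114141*(-1/306397) = -114141/306397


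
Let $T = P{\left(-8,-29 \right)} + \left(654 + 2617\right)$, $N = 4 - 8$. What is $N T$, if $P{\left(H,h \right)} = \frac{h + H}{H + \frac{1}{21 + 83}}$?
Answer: $- \frac{10888196}{831} \approx -13103.0$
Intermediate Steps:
$P{\left(H,h \right)} = \frac{H + h}{\frac{1}{104} + H}$ ($P{\left(H,h \right)} = \frac{H + h}{H + \frac{1}{104}} = \frac{H + h}{\frac{1}{104} + H}$)
$N = -4$ ($N = 4 - 8 = -4$)
$T = \frac{2722049}{831}$ ($T = \frac{104 \left(-8 - 29\right)}{1 + 104 \left(-8\right)} + \left(654 + 2617\right) = 104 \frac{1}{1 - 832} \left(-37\right) + 3271 = 104 \frac{1}{-831} \left(-37\right) + 3271 = 104 \left(- \frac{1}{831}\right) \left(-37\right) + 3271 = \frac{3848}{831} + 3271 = \frac{2722049}{831} \approx 3275.6$)
$N T = \left(-4\right) \frac{2722049}{831} = - \frac{10888196}{831}$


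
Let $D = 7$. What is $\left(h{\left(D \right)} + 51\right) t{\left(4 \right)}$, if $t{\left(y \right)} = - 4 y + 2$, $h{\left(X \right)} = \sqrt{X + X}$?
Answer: $-714 - 14 \sqrt{14} \approx -766.38$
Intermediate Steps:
$h{\left(X \right)} = \sqrt{2} \sqrt{X}$ ($h{\left(X \right)} = \sqrt{2 X} = \sqrt{2} \sqrt{X}$)
$t{\left(y \right)} = 2 - 4 y$
$\left(h{\left(D \right)} + 51\right) t{\left(4 \right)} = \left(\sqrt{2} \sqrt{7} + 51\right) \left(2 - 16\right) = \left(\sqrt{14} + 51\right) \left(2 - 16\right) = \left(51 + \sqrt{14}\right) \left(-14\right) = -714 - 14 \sqrt{14}$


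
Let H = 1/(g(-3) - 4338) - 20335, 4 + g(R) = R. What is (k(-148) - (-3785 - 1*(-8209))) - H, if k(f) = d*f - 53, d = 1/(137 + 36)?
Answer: 11919577843/751685 ≈ 15857.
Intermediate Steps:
d = 1/173 ≈ 0.0057803
g(R) = -4 + R
k(f) = -53 + f/173 (k(f) = f/173 - 53 = -53 + f/173)
H = -88355576/4345 (H = 1/((-4 - 3) - 4338) - 20335 = 1/(-7 - 4338) - 20335 = 1/(-4345) - 20335 = -1/4345 - 20335 = -88355576/4345 ≈ -20335.)
(k(-148) - (-3785 - 1*(-8209))) - H = ((-53 + (1/173)*(-148)) - (-3785 - 1*(-8209))) - 1*(-88355576/4345) = ((-53 - 148/173) - (-3785 + 8209)) + 88355576/4345 = (-9317/173 - 1*4424) + 88355576/4345 = (-9317/173 - 4424) + 88355576/4345 = -774669/173 + 88355576/4345 = 11919577843/751685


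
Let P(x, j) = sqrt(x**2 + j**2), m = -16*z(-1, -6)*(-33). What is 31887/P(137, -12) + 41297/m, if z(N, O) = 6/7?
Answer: 289079/3168 + 31887*sqrt(18913)/18913 ≈ 323.11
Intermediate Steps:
z(N, O) = 6/7 (z(N, O) = 6*(1/7) = 6/7)
m = 3168/7 (m = -16*6/7*(-33) = -96/7*(-33) = 3168/7 ≈ 452.57)
P(x, j) = sqrt(j**2 + x**2)
31887/P(137, -12) + 41297/m = 31887/(sqrt((-12)**2 + 137**2)) + 41297/(3168/7) = 31887/(sqrt(144 + 18769)) + 41297*(7/3168) = 31887/(sqrt(18913)) + 289079/3168 = 31887*(sqrt(18913)/18913) + 289079/3168 = 31887*sqrt(18913)/18913 + 289079/3168 = 289079/3168 + 31887*sqrt(18913)/18913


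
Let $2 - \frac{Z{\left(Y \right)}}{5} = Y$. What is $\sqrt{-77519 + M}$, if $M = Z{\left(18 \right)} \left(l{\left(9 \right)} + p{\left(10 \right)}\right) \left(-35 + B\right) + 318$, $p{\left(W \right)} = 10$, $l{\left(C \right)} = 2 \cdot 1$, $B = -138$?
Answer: $\sqrt{88879} \approx 298.13$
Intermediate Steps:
$Z{\left(Y \right)} = 10 - 5 Y$
$l{\left(C \right)} = 2$
$M = 166398$ ($M = \left(10 - 90\right) \left(2 + 10\right) \left(-35 - 138\right) + 318 = \left(10 - 90\right) 12 \left(-173\right) + 318 = \left(-80\right) \left(-2076\right) + 318 = 166080 + 318 = 166398$)
$\sqrt{-77519 + M} = \sqrt{-77519 + 166398} = \sqrt{88879}$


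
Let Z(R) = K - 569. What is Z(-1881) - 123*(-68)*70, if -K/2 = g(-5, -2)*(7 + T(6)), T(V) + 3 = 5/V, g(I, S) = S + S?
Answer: 1754849/3 ≈ 5.8495e+5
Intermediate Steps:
g(I, S) = 2*S
T(V) = -3 + 5/V
K = 116/3 (K = -2*2*(-2)*(7 + (-3 + 5/6)) = -(-8)*(7 + (-3 + 5*(⅙))) = -(-8)*(7 + (-3 + ⅚)) = -(-8)*(7 - 13/6) = -(-8)*29/6 = -2*(-58/3) = 116/3 ≈ 38.667)
Z(R) = -1591/3 (Z(R) = 116/3 - 569 = -1591/3)
Z(-1881) - 123*(-68)*70 = -1591/3 - 123*(-68)*70 = -1591/3 + 8364*70 = -1591/3 + 585480 = 1754849/3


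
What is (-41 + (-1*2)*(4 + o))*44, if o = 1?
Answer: -2244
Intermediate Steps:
(-41 + (-1*2)*(4 + o))*44 = (-41 + (-1*2)*(4 + 1))*44 = (-41 - 2*5)*44 = (-41 - 10)*44 = -51*44 = -2244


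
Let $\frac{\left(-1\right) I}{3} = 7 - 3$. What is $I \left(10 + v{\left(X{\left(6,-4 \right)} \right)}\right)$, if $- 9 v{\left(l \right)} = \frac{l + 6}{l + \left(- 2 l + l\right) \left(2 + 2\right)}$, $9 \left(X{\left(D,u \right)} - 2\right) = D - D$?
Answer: $- \frac{1096}{9} \approx -121.78$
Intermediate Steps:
$I = -12$ ($I = - 3 \left(7 - 3\right) = \left(-3\right) 4 = -12$)
$X{\left(D,u \right)} = 2$ ($X{\left(D,u \right)} = 2 + \frac{D - D}{9} = 2 + \frac{1}{9} \cdot 0 = 2 + 0 = 2$)
$v{\left(l \right)} = \frac{6 + l}{27 l}$ ($v{\left(l \right)} = - \frac{\left(l + 6\right) \frac{1}{l + \left(- 2 l + l\right) \left(2 + 2\right)}}{9} = - \frac{\left(6 + l\right) \frac{1}{l + - l 4}}{9} = - \frac{\left(6 + l\right) \frac{1}{l - 4 l}}{9} = - \frac{\left(6 + l\right) \frac{1}{\left(-3\right) l}}{9} = - \frac{\left(6 + l\right) \left(- \frac{1}{3 l}\right)}{9} = - \frac{\left(- \frac{1}{3}\right) \frac{1}{l} \left(6 + l\right)}{9} = \frac{6 + l}{27 l}$)
$I \left(10 + v{\left(X{\left(6,-4 \right)} \right)}\right) = - 12 \left(10 + \frac{6 + 2}{27 \cdot 2}\right) = - 12 \left(10 + \frac{1}{27} \cdot \frac{1}{2} \cdot 8\right) = - 12 \left(10 + \frac{4}{27}\right) = \left(-12\right) \frac{274}{27} = - \frac{1096}{9}$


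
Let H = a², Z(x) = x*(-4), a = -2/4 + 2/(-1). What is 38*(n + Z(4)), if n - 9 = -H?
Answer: -1007/2 ≈ -503.50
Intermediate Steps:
a = -5/2 (a = -2*¼ + 2*(-1) = -½ - 2 = -5/2 ≈ -2.5000)
Z(x) = -4*x
H = 25/4 (H = (-5/2)² = 25/4 ≈ 6.2500)
n = 11/4 (n = 9 - 1*25/4 = 9 - 25/4 = 11/4 ≈ 2.7500)
38*(n + Z(4)) = 38*(11/4 - 4*4) = 38*(11/4 - 16) = 38*(-53/4) = -1007/2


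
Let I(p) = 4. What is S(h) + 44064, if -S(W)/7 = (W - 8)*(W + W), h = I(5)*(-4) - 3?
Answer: 36882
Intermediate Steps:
h = -19 (h = 4*(-4) - 3 = -16 - 3 = -19)
S(W) = -14*W*(-8 + W) (S(W) = -7*(W - 8)*(W + W) = -7*(-8 + W)*2*W = -14*W*(-8 + W))
S(h) + 44064 = 14*(-19)*(8 - 1*(-19)) + 44064 = 14*(-19)*(8 + 19) + 44064 = 14*(-19)*27 + 44064 = -7182 + 44064 = 36882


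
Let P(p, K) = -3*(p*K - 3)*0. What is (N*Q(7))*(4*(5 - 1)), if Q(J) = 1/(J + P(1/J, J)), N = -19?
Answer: -304/7 ≈ -43.429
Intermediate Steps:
P(p, K) = 0 (P(p, K) = -3*(K*p - 3)*0 = -3*(-3 + K*p)*0 = (9 - 3*K*p)*0 = 0)
Q(J) = 1/J (Q(J) = 1/(J + 0) = 1/J)
(N*Q(7))*(4*(5 - 1)) = (-19/7)*(4*(5 - 1)) = (-19*⅐)*(4*4) = -19/7*16 = -304/7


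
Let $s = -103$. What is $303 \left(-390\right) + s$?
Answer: $-118273$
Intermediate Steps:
$303 \left(-390\right) + s = 303 \left(-390\right) - 103 = -118170 - 103 = -118273$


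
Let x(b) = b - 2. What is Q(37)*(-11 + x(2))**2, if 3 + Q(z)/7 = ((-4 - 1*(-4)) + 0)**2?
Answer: -2541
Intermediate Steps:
x(b) = -2 + b
Q(z) = -21 (Q(z) = -21 + 7*((-4 - 1*(-4)) + 0)**2 = -21 + 7*((-4 + 4) + 0)**2 = -21 + 7*(0 + 0)**2 = -21 + 7*0**2 = -21 + 7*0 = -21 + 0 = -21)
Q(37)*(-11 + x(2))**2 = -21*(-11 + (-2 + 2))**2 = -21*(-11 + 0)**2 = -21*(-11)**2 = -21*121 = -2541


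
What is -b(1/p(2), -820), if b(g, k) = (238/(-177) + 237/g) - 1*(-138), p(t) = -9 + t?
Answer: 269455/177 ≈ 1522.3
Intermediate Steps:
b(g, k) = 24188/177 + 237/g (b(g, k) = (238*(-1/177) + 237/g) + 138 = (-238/177 + 237/g) + 138 = 24188/177 + 237/g)
-b(1/p(2), -820) = -(24188/177 + 237/(1/(-9 + 2))) = -(24188/177 + 237/(1/(-7))) = -(24188/177 + 237/(-⅐)) = -(24188/177 + 237*(-7)) = -(24188/177 - 1659) = -1*(-269455/177) = 269455/177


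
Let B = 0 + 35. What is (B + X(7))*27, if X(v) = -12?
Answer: 621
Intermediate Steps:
B = 35
(B + X(7))*27 = (35 - 12)*27 = 23*27 = 621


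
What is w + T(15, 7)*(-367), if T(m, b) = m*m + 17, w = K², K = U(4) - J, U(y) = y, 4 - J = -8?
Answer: -88750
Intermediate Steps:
J = 12 (J = 4 - 1*(-8) = 4 + 8 = 12)
K = -8 (K = 4 - 1*12 = 4 - 12 = -8)
w = 64 (w = (-8)² = 64)
T(m, b) = 17 + m² (T(m, b) = m² + 17 = 17 + m²)
w + T(15, 7)*(-367) = 64 + (17 + 15²)*(-367) = 64 + (17 + 225)*(-367) = 64 + 242*(-367) = 64 - 88814 = -88750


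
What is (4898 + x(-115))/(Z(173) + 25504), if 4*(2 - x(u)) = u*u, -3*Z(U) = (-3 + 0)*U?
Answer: 2125/34236 ≈ 0.062069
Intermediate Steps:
Z(U) = U (Z(U) = -(-3 + 0)*U/3 = -(-1)*U = U)
x(u) = 2 - u²/4 (x(u) = 2 - u*u/4 = 2 - u²/4)
(4898 + x(-115))/(Z(173) + 25504) = (4898 + (2 - ¼*(-115)²))/(173 + 25504) = (4898 + (2 - ¼*13225))/25677 = (4898 + (2 - 13225/4))*(1/25677) = (4898 - 13217/4)*(1/25677) = (6375/4)*(1/25677) = 2125/34236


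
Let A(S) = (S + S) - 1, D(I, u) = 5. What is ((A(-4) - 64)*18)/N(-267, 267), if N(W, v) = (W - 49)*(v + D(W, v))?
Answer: 657/42976 ≈ 0.015288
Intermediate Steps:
A(S) = -1 + 2*S (A(S) = 2*S - 1 = -1 + 2*S)
N(W, v) = (-49 + W)*(5 + v) (N(W, v) = (W - 49)*(v + 5) = (-49 + W)*(5 + v))
((A(-4) - 64)*18)/N(-267, 267) = (((-1 + 2*(-4)) - 64)*18)/(-245 - 49*267 + 5*(-267) - 267*267) = (((-1 - 8) - 64)*18)/(-245 - 13083 - 1335 - 71289) = ((-9 - 64)*18)/(-85952) = -73*18*(-1/85952) = -1314*(-1/85952) = 657/42976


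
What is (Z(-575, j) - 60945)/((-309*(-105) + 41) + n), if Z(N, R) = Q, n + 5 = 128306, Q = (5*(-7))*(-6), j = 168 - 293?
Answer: -60735/160787 ≈ -0.37774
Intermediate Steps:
j = -125
Q = 210 (Q = -35*(-6) = 210)
n = 128301 (n = -5 + 128306 = 128301)
Z(N, R) = 210
(Z(-575, j) - 60945)/((-309*(-105) + 41) + n) = (210 - 60945)/((-309*(-105) + 41) + 128301) = -60735/((32445 + 41) + 128301) = -60735/(32486 + 128301) = -60735/160787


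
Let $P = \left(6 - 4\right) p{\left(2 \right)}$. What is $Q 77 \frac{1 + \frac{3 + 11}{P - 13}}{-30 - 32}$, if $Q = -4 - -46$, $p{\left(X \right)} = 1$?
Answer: $\frac{441}{31} \approx 14.226$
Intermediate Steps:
$P = 2$ ($P = \left(6 - 4\right) 1 = 2 \cdot 1 = 2$)
$Q = 42$ ($Q = -4 + 46 = 42$)
$Q 77 \frac{1 + \frac{3 + 11}{P - 13}}{-30 - 32} = 42 \cdot 77 \frac{1 + \frac{3 + 11}{2 - 13}}{-30 - 32} = 3234 \frac{1 + \frac{14}{-11}}{-62} = 3234 \left(1 + 14 \left(- \frac{1}{11}\right)\right) \left(- \frac{1}{62}\right) = 3234 \left(1 - \frac{14}{11}\right) \left(- \frac{1}{62}\right) = 3234 \left(\left(- \frac{3}{11}\right) \left(- \frac{1}{62}\right)\right) = 3234 \cdot \frac{3}{682} = \frac{441}{31}$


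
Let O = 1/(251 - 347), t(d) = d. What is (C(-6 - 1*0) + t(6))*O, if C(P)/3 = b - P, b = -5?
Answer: -3/32 ≈ -0.093750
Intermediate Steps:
C(P) = -15 - 3*P (C(P) = 3*(-5 - P) = -15 - 3*P)
O = -1/96 (O = 1/(-96) = -1/96 ≈ -0.010417)
(C(-6 - 1*0) + t(6))*O = ((-15 - 3*(-6 - 1*0)) + 6)*(-1/96) = ((-15 - 3*(-6 + 0)) + 6)*(-1/96) = ((-15 - 3*(-6)) + 6)*(-1/96) = ((-15 + 18) + 6)*(-1/96) = (3 + 6)*(-1/96) = 9*(-1/96) = -3/32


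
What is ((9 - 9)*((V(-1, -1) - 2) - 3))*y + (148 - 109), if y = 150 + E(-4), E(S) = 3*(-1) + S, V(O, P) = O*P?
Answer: 39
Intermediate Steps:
E(S) = -3 + S
y = 143 (y = 150 + (-3 - 4) = 150 - 7 = 143)
((9 - 9)*((V(-1, -1) - 2) - 3))*y + (148 - 109) = ((9 - 9)*((-1*(-1) - 2) - 3))*143 + (148 - 109) = (0*((1 - 2) - 3))*143 + 39 = (0*(-1 - 3))*143 + 39 = (0*(-4))*143 + 39 = 0*143 + 39 = 0 + 39 = 39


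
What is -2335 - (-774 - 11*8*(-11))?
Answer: -2529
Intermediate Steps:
-2335 - (-774 - 11*8*(-11)) = -2335 - (-774 - 88*(-11)) = -2335 - (-774 - 1*(-968)) = -2335 - (-774 + 968) = -2335 - 1*194 = -2335 - 194 = -2529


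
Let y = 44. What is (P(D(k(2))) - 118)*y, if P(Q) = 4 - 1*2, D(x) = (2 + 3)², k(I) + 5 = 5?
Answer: -5104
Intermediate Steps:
k(I) = 0 (k(I) = -5 + 5 = 0)
D(x) = 25 (D(x) = 5² = 25)
P(Q) = 2 (P(Q) = 4 - 2 = 2)
(P(D(k(2))) - 118)*y = (2 - 118)*44 = -116*44 = -5104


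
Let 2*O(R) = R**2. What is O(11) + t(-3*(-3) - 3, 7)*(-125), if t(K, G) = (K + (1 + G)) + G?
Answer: -5129/2 ≈ -2564.5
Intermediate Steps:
O(R) = R**2/2
t(K, G) = 1 + K + 2*G (t(K, G) = (1 + G + K) + G = 1 + K + 2*G)
O(11) + t(-3*(-3) - 3, 7)*(-125) = (1/2)*11**2 + (1 + (-3*(-3) - 3) + 2*7)*(-125) = (1/2)*121 + (1 + (9 - 3) + 14)*(-125) = 121/2 + (1 + 6 + 14)*(-125) = 121/2 + 21*(-125) = 121/2 - 2625 = -5129/2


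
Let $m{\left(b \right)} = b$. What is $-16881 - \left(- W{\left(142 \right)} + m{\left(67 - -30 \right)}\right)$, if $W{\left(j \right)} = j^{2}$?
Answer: $3186$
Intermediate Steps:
$-16881 - \left(- W{\left(142 \right)} + m{\left(67 - -30 \right)}\right) = -16881 - \left(- 142^{2} + \left(67 - -30\right)\right) = -16881 - \left(\left(-1\right) 20164 + \left(67 + 30\right)\right) = -16881 - \left(-20164 + 97\right) = -16881 - -20067 = -16881 + 20067 = 3186$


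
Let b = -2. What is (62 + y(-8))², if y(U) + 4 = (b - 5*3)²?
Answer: 120409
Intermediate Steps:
y(U) = 285 (y(U) = -4 + (-2 - 5*3)² = -4 + (-2 - 15)² = -4 + (-17)² = -4 + 289 = 285)
(62 + y(-8))² = (62 + 285)² = 347² = 120409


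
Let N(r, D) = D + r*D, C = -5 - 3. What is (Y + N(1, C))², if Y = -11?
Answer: 729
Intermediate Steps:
C = -8
N(r, D) = D + D*r
(Y + N(1, C))² = (-11 - 8*(1 + 1))² = (-11 - 8*2)² = (-11 - 16)² = (-27)² = 729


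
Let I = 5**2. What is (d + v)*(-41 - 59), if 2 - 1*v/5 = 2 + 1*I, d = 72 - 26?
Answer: 7900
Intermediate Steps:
I = 25
d = 46
v = -125 (v = 10 - 5*(2 + 1*25) = 10 - 5*(2 + 25) = 10 - 5*27 = 10 - 135 = -125)
(d + v)*(-41 - 59) = (46 - 125)*(-41 - 59) = -79*(-100) = 7900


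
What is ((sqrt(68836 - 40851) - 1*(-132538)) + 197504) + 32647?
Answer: 362689 + sqrt(27985) ≈ 3.6286e+5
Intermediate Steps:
((sqrt(68836 - 40851) - 1*(-132538)) + 197504) + 32647 = ((sqrt(27985) + 132538) + 197504) + 32647 = ((132538 + sqrt(27985)) + 197504) + 32647 = (330042 + sqrt(27985)) + 32647 = 362689 + sqrt(27985)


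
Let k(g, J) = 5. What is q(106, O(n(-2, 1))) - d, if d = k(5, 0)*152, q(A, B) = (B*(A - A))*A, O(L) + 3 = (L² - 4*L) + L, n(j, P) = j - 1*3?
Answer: -760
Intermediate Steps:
n(j, P) = -3 + j (n(j, P) = j - 3 = -3 + j)
O(L) = -3 + L² - 3*L (O(L) = -3 + ((L² - 4*L) + L) = -3 + (L² - 3*L) = -3 + L² - 3*L)
q(A, B) = 0 (q(A, B) = (B*0)*A = 0*A = 0)
d = 760 (d = 5*152 = 760)
q(106, O(n(-2, 1))) - d = 0 - 1*760 = 0 - 760 = -760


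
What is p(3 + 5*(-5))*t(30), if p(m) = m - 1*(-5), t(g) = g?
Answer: -510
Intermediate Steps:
p(m) = 5 + m (p(m) = m + 5 = 5 + m)
p(3 + 5*(-5))*t(30) = (5 + (3 + 5*(-5)))*30 = (5 + (3 - 25))*30 = (5 - 22)*30 = -17*30 = -510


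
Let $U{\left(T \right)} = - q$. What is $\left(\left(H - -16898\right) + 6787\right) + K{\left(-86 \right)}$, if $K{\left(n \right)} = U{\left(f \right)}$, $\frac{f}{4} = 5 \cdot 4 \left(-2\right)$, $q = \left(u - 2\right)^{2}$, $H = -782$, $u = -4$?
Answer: $22867$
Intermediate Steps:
$q = 36$ ($q = \left(-4 - 2\right)^{2} = \left(-6\right)^{2} = 36$)
$f = -160$ ($f = 4 \cdot 5 \cdot 4 \left(-2\right) = 4 \cdot 20 \left(-2\right) = 4 \left(-40\right) = -160$)
$U{\left(T \right)} = -36$ ($U{\left(T \right)} = \left(-1\right) 36 = -36$)
$K{\left(n \right)} = -36$
$\left(\left(H - -16898\right) + 6787\right) + K{\left(-86 \right)} = \left(\left(-782 - -16898\right) + 6787\right) - 36 = \left(\left(-782 + 16898\right) + 6787\right) - 36 = \left(16116 + 6787\right) - 36 = 22903 - 36 = 22867$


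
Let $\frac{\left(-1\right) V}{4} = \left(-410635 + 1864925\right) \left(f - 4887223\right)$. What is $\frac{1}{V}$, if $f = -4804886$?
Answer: $\frac{1}{56380548790440} \approx 1.7737 \cdot 10^{-14}$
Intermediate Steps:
$V = 56380548790440$ ($V = - 4 \left(-410635 + 1864925\right) \left(-4804886 - 4887223\right) = - 4 \cdot 1454290 \left(-9692109\right) = \left(-4\right) \left(-14095137197610\right) = 56380548790440$)
$\frac{1}{V} = \frac{1}{56380548790440}$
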